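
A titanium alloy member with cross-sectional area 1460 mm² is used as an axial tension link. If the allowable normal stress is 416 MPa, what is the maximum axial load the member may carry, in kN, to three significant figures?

607 kN

P_max = σ_allow · A = 416 · 1460 = 607400 N = 607.4 kN.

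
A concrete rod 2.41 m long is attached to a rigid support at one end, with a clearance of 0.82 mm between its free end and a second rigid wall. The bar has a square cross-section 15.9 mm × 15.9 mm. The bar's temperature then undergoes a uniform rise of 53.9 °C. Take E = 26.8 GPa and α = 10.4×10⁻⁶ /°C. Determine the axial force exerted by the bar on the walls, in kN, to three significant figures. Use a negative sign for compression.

Free thermal expansion αLΔT = 10.4e-6 · 2410 · 53.9 = 1.351 mm.
The walls engage after the gap closes; constrained expansion = 1.351 − 0.82 = 0.5309 mm.
The walls impose strain ε = −(0.5309)/2410 = -2.2031e-04; σ = Eε = 26800 · -2.2031e-04 = -5.904 MPa.
Wall reaction R = σ·A = -5.904·252.8 = -1493 N = -1.493 kN.

-1.49 kN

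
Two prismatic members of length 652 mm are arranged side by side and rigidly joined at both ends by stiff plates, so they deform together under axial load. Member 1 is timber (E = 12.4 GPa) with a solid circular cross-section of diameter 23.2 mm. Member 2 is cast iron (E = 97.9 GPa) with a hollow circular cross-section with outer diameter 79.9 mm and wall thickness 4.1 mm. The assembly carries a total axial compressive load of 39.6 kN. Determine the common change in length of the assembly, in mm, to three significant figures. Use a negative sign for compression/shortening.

A_1 = 422.7 mm².
A_2 = 976.3 mm².
Equal strain + equilibrium ⇒ each member carries load in proportion to AE: A₁E₁ = 5242000 N, A₂E₂ = 95580000 N, ΣAE = 100800000 N.
δ = PL/ΣAE = -39600·652/100800000 = -0.2561 mm.

-0.256 mm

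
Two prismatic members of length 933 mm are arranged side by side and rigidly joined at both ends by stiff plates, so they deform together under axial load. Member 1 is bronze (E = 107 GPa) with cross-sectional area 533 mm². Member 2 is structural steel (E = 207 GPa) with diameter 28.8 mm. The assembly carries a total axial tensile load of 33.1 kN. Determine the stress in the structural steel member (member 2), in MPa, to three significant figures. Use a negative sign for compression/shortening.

A_2 = 651.4 mm².
Equal strain + equilibrium ⇒ each member carries load in proportion to AE: A₁E₁ = 57030000 N, A₂E₂ = 134800000 N, ΣAE = 191900000 N.
σ₂ = P·E₂/ΣAE = 33100·207000/191900000 = 35.71 MPa.

35.7 MPa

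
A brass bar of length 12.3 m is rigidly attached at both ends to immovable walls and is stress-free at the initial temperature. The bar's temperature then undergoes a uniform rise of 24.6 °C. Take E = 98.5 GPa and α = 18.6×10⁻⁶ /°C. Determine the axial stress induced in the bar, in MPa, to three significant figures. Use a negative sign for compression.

-45.1 MPa

Free thermal expansion αLΔT = 18.6e-6 · 12300 · 24.6 = 5.628 mm.
The walls impose strain ε = −(5.628)/12300 = -4.5756e-04; σ = Eε = 98500 · -4.5756e-04 = -45.07 MPa.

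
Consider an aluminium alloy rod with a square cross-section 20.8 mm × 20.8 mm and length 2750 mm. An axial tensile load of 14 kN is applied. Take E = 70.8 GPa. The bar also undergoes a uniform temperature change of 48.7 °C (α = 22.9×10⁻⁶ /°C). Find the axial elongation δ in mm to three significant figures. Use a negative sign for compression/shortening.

A = 432.6 mm².
δ_mech = NL/(AE) = 14000·2750/(432.6·70800) = 1.257 mm.
δ_thermal = αLΔT = 22.9e-6·2750·48.7 = 3.067 mm.
δ = δ_mech + δ_thermal = 4.324 mm.

4.32 mm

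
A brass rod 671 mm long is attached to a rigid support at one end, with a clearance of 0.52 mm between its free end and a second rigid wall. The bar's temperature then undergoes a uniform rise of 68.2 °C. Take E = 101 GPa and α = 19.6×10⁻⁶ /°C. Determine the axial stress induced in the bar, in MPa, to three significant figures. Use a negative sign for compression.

Free thermal expansion αLΔT = 19.6e-6 · 671 · 68.2 = 0.8969 mm.
The walls engage after the gap closes; constrained expansion = 0.8969 − 0.52 = 0.3769 mm.
The walls impose strain ε = −(0.3769)/671 = -5.6176e-04; σ = Eε = 101000 · -5.6176e-04 = -56.74 MPa.

-56.7 MPa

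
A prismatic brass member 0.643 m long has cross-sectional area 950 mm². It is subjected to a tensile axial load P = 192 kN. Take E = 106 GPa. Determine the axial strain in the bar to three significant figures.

σ = N/A = 202.1 MPa; ε = σ/E = 202.1/106000 = 1.907e-03.

0.00191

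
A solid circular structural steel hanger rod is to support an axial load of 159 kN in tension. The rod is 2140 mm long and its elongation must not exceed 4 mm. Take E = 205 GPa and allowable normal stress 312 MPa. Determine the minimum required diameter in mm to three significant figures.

25.5 mm

Required area A ≥ P/σ_allow = 159000/312 = 509.6 mm².
For a solid circular section, d ≥ √(4A/π) = 25.47 mm.
Elongation limit: A ≥ PL/(Eδ_allow) = 159000·2140/(205000·4) = 415 mm² ⇒ d ≥ 22.99 mm.
The stress limit governs.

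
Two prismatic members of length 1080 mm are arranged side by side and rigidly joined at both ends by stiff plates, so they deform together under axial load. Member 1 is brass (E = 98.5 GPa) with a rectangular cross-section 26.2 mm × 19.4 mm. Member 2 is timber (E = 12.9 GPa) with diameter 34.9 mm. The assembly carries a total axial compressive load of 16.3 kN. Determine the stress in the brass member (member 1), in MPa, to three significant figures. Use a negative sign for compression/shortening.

A_1 = 508.3 mm².
A_2 = 956.6 mm².
Equal strain + equilibrium ⇒ each member carries load in proportion to AE: A₁E₁ = 50070000 N, A₂E₂ = 12340000 N, ΣAE = 62410000 N.
σ₁ = P·E₁/ΣAE = -16300·98500/62410000 = -25.73 MPa.

-25.7 MPa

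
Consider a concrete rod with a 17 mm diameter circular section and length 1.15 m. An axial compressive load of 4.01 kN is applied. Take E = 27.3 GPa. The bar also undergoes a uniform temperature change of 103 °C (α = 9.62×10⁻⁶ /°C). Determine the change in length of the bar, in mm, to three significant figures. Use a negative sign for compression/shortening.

A = 227 mm².
δ_mech = NL/(AE) = -4010·1150/(227·27300) = -0.7442 mm.
δ_thermal = αLΔT = 9.62e-6·1150·103 = 1.139 mm.
δ = δ_mech + δ_thermal = 0.3953 mm.

0.395 mm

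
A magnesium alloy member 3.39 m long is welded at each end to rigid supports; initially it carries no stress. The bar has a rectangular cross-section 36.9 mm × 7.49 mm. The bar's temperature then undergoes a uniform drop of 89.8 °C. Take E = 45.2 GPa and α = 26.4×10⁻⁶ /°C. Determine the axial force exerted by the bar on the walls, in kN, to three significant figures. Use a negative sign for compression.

29.6 kN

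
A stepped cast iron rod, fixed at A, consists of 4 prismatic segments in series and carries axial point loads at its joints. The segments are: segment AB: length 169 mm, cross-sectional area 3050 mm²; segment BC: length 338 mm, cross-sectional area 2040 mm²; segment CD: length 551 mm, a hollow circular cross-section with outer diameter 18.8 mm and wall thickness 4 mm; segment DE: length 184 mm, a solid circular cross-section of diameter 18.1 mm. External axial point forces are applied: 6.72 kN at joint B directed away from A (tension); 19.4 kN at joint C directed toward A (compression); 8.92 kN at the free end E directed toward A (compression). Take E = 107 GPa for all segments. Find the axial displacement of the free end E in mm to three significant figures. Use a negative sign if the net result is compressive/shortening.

Internal axial forces (sectioning from the free end, tension +): N_DE = -8.92 kN, N_CD = -8.92 kN, N_BC = -28.32 kN, N_AB = -21.6 kN.
A_CD = 186 mm².
A_DE = 257.3 mm².
δ_AB = -21600·169/(3050·107000) = -0.01119 mm
δ_BC = -28320·338/(2040·107000) = -0.04385 mm
δ_CD = -8920·551/(186·107000) = -0.247 mm
δ_DE = -8920·184/(257.3·107000) = -0.05961 mm
δ = Σδ_i = -0.3616 mm.

-0.362 mm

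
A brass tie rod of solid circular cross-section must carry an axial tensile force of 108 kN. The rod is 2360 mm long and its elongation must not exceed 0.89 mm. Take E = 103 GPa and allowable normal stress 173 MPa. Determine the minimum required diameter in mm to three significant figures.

Required area A ≥ P/σ_allow = 108000/173 = 624.3 mm².
For a solid circular section, d ≥ √(4A/π) = 28.19 mm.
Elongation limit: A ≥ PL/(Eδ_allow) = 108000·2360/(103000·0.89) = 2780 mm² ⇒ d ≥ 59.5 mm.
The elongation limit governs.

59.5 mm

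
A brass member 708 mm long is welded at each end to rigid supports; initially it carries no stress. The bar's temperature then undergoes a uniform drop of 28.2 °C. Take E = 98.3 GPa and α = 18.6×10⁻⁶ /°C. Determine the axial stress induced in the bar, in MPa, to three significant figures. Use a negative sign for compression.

51.6 MPa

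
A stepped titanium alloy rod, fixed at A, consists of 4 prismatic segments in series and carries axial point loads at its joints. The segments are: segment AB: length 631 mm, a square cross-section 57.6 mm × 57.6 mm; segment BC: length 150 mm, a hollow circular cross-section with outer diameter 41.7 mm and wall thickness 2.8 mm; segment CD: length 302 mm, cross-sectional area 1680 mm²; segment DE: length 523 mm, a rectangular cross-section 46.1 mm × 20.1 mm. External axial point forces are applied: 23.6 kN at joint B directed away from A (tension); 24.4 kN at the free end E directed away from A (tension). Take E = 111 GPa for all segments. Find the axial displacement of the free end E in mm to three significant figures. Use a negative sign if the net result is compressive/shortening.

Internal axial forces (sectioning from the free end, tension +): N_DE = 24.4 kN, N_CD = 24.4 kN, N_BC = 24.4 kN, N_AB = 48 kN.
A_AB = 3318 mm².
A_BC = 342.2 mm².
A_DE = 926.6 mm².
δ_AB = 48000·631/(3318·111000) = 0.08224 mm
δ_BC = 24400·150/(342.2·111000) = 0.09636 mm
δ_CD = 24400·302/(1680·111000) = 0.03952 mm
δ_DE = 24400·523/(926.6·111000) = 0.1241 mm
δ = Σδ_i = 0.3422 mm.

0.342 mm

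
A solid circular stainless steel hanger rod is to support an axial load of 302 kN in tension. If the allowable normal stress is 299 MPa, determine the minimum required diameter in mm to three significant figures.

35.9 mm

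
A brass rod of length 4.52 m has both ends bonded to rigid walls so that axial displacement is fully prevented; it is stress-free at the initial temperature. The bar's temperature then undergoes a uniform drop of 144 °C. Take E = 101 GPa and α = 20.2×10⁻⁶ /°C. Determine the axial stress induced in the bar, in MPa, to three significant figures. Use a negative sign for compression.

Free thermal expansion αLΔT = 20.2e-6 · 4520 · -144 = -13.15 mm.
The walls impose strain ε = −(-13.15)/4520 = 2.9088e-03; σ = Eε = 101000 · 2.9088e-03 = 293.8 MPa.

294 MPa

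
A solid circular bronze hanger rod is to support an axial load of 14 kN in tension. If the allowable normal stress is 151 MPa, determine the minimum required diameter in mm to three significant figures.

10.9 mm

Required area A ≥ P/σ_allow = 14000/151 = 92.72 mm².
For a solid circular section, d ≥ √(4A/π) = 10.87 mm.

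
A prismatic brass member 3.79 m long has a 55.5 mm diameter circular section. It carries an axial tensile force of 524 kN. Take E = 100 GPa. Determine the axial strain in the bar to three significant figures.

0.00217

A = 2419 mm².
σ = N/A = 216.6 MPa; ε = σ/E = 216.6/100000 = 2.166e-03.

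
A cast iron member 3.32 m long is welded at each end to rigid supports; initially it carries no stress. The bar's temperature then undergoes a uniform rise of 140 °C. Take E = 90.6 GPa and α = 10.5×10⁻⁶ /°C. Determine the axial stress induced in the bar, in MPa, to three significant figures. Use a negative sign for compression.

-133 MPa

Free thermal expansion αLΔT = 10.5e-6 · 3320 · 140 = 4.88 mm.
The walls impose strain ε = −(4.88)/3320 = -1.4700e-03; σ = Eε = 90600 · -1.4700e-03 = -133.2 MPa.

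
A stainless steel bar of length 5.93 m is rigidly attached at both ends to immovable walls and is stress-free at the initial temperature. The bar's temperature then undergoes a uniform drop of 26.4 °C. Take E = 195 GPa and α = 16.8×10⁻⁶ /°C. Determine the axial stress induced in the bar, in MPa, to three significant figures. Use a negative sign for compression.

Free thermal expansion αLΔT = 16.8e-6 · 5930 · -26.4 = -2.63 mm.
The walls impose strain ε = −(-2.63)/5930 = 4.4352e-04; σ = Eε = 195000 · 4.4352e-04 = 86.49 MPa.

86.5 MPa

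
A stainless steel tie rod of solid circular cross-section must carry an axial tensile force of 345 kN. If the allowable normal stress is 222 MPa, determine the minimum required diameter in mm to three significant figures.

Required area A ≥ P/σ_allow = 345000/222 = 1554 mm².
For a solid circular section, d ≥ √(4A/π) = 44.48 mm.

44.5 mm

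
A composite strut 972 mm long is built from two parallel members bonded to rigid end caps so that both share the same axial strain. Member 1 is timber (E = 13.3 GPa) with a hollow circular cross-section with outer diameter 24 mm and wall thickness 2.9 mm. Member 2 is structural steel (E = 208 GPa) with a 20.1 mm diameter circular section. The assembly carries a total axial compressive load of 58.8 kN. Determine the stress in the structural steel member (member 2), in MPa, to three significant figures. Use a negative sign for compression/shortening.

A_1 = 192.2 mm².
A_2 = 317.3 mm².
Equal strain + equilibrium ⇒ each member carries load in proportion to AE: A₁E₁ = 2557000 N, A₂E₂ = 66000000 N, ΣAE = 68560000 N.
σ₂ = P·E₂/ΣAE = -58800·208000/68560000 = -178.4 MPa.

-178 MPa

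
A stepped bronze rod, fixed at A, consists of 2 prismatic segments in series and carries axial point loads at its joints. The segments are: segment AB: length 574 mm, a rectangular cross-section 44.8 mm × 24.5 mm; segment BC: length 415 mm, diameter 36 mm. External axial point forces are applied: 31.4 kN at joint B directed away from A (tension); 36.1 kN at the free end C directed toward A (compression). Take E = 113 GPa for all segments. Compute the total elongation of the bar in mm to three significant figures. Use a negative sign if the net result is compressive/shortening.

-0.152 mm

Internal axial forces (sectioning from the free end, tension +): N_BC = -36.1 kN, N_AB = -4.7 kN.
A_AB = 1098 mm².
A_BC = 1018 mm².
δ_AB = -4700·574/(1098·113000) = -0.02175 mm
δ_BC = -36100·415/(1018·113000) = -0.1303 mm
δ = Σδ_i = -0.152 mm.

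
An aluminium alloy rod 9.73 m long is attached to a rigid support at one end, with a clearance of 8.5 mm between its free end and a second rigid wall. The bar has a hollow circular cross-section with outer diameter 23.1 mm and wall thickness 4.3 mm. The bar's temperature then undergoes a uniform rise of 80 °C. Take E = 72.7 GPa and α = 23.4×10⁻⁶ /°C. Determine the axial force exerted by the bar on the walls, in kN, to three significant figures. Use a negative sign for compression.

Free thermal expansion αLΔT = 23.4e-6 · 9730 · 80 = 18.21 mm.
The walls engage after the gap closes; constrained expansion = 18.21 − 8.5 = 9.715 mm.
The walls impose strain ε = −(9.715)/9730 = -9.9841e-04; σ = Eε = 72700 · -9.9841e-04 = -72.58 MPa.
Wall reaction R = σ·A = -72.58·254 = -18430 N = -18.43 kN.

-18.4 kN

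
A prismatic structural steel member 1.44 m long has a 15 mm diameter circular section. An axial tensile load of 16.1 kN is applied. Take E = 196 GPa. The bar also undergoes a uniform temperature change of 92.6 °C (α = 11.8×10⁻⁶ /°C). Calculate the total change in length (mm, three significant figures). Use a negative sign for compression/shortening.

A = 176.7 mm².
δ_mech = NL/(AE) = 16100·1440/(176.7·196000) = 0.6694 mm.
δ_thermal = αLΔT = 11.8e-6·1440·92.6 = 1.573 mm.
δ = δ_mech + δ_thermal = 2.243 mm.

2.24 mm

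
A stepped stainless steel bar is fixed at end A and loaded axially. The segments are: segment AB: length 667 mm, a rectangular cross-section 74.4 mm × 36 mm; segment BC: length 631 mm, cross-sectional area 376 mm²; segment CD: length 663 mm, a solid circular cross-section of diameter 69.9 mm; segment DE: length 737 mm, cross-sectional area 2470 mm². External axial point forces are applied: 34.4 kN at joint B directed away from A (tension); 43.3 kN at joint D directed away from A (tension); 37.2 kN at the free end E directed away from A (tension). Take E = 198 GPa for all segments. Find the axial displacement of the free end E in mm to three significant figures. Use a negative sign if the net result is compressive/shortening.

0.953 mm

Internal axial forces (sectioning from the free end, tension +): N_DE = 37.2 kN, N_CD = 80.5 kN, N_BC = 80.5 kN, N_AB = 114.9 kN.
A_AB = 2678 mm².
A_CD = 3837 mm².
δ_AB = 114900·667/(2678·198000) = 0.1445 mm
δ_BC = 80500·631/(376·198000) = 0.6823 mm
δ_CD = 80500·663/(3837·198000) = 0.07024 mm
δ_DE = 37200·737/(2470·198000) = 0.05606 mm
δ = Σδ_i = 0.9531 mm.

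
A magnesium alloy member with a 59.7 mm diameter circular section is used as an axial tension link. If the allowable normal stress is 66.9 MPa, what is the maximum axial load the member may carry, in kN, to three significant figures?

A = 2799 mm².
P_max = σ_allow · A = 66.9 · 2799 = 187300 N = 187.3 kN.

187 kN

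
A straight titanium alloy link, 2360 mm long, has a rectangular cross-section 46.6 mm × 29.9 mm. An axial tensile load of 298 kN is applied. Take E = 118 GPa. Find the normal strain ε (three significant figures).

A = 1393 mm².
σ = N/A = 213.9 MPa; ε = σ/E = 213.9/118000 = 1.812e-03.

0.00181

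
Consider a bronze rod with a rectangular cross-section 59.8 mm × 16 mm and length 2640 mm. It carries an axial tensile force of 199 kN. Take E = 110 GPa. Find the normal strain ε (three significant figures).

0.00189

A = 956.8 mm².
σ = N/A = 208 MPa; ε = σ/E = 208/110000 = 1.891e-03.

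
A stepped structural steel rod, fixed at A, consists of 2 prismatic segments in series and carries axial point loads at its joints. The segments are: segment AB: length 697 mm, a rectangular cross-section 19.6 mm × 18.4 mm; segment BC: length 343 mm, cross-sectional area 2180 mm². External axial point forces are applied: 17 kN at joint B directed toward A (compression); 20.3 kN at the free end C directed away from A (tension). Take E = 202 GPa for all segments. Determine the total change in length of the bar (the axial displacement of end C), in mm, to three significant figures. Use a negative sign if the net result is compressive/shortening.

Internal axial forces (sectioning from the free end, tension +): N_BC = 20.3 kN, N_AB = 3.3 kN.
A_AB = 360.6 mm².
δ_AB = 3300·697/(360.6·202000) = 0.03157 mm
δ_BC = 20300·343/(2180·202000) = 0.01581 mm
δ = Σδ_i = 0.04739 mm.

0.0474 mm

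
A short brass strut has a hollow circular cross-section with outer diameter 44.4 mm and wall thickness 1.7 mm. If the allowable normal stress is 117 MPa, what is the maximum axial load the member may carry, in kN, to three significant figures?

26.7 kN

A = 228 mm².
P_max = σ_allow · A = 117 · 228 = 26680 N = 26.68 kN.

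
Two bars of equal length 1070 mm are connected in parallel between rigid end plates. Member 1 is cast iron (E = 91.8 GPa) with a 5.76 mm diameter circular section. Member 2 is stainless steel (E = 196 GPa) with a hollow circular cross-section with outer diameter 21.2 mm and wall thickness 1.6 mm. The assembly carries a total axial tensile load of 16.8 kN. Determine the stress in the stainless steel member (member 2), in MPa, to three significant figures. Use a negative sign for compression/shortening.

A_1 = 26.06 mm².
A_2 = 98.52 mm².
Equal strain + equilibrium ⇒ each member carries load in proportion to AE: A₁E₁ = 2392000 N, A₂E₂ = 19310000 N, ΣAE = 21700000 N.
σ₂ = P·E₂/ΣAE = 16800·196000/21700000 = 151.7 MPa.

152 MPa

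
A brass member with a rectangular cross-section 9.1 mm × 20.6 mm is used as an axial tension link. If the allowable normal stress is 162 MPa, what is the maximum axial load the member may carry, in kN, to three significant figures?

30.4 kN

A = 187.5 mm².
P_max = σ_allow · A = 162 · 187.5 = 30370 N = 30.37 kN.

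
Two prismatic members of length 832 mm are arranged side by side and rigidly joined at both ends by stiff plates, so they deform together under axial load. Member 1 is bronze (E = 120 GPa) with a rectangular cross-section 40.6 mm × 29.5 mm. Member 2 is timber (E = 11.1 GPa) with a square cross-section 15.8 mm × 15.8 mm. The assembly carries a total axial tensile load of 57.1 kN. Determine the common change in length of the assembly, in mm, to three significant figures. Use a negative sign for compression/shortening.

A_1 = 1198 mm².
A_2 = 249.6 mm².
Equal strain + equilibrium ⇒ each member carries load in proportion to AE: A₁E₁ = 143700000 N, A₂E₂ = 2771000 N, ΣAE = 146500000 N.
δ = PL/ΣAE = 57100·832/146500000 = 0.3243 mm.

0.324 mm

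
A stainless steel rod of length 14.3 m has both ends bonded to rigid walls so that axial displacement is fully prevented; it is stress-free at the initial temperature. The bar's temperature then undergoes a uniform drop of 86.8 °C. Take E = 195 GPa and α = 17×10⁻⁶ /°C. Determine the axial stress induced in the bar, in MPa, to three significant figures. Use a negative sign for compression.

288 MPa

Free thermal expansion αLΔT = 17e-6 · 14300 · -86.8 = -21.1 mm.
The walls impose strain ε = −(-21.1)/14300 = 1.4756e-03; σ = Eε = 195000 · 1.4756e-03 = 287.7 MPa.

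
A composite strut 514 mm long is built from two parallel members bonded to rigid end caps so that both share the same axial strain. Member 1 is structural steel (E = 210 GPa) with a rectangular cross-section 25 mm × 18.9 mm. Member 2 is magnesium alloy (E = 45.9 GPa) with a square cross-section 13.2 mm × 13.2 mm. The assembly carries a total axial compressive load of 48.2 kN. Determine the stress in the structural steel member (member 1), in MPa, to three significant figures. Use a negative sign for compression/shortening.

A_1 = 472.5 mm².
A_2 = 174.2 mm².
Equal strain + equilibrium ⇒ each member carries load in proportion to AE: A₁E₁ = 99220000 N, A₂E₂ = 7998000 N, ΣAE = 107200000 N.
σ₁ = P·E₁/ΣAE = -48200·210000/107200000 = -94.4 MPa.

-94.4 MPa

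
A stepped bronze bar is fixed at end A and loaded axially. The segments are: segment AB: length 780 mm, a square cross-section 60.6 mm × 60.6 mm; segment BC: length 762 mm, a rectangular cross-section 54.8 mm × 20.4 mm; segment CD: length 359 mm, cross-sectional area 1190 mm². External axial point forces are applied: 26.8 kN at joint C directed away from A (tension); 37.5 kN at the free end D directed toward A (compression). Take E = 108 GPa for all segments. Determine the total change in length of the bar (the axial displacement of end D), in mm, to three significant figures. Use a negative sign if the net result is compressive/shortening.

Internal axial forces (sectioning from the free end, tension +): N_CD = -37.5 kN, N_BC = -10.7 kN, N_AB = -10.7 kN.
A_AB = 3672 mm².
A_BC = 1118 mm².
δ_AB = -10700·780/(3672·108000) = -0.02104 mm
δ_BC = -10700·762/(1118·108000) = -0.06753 mm
δ_CD = -37500·359/(1190·108000) = -0.1048 mm
δ = Σδ_i = -0.1933 mm.

-0.193 mm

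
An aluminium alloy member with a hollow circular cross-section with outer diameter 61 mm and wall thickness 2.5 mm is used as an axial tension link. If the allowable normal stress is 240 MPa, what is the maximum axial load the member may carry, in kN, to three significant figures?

A = 459.5 mm².
P_max = σ_allow · A = 240 · 459.5 = 110300 N = 110.3 kN.

110 kN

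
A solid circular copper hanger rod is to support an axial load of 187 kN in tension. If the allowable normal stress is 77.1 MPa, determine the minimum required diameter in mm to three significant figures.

Required area A ≥ P/σ_allow = 187000/77.1 = 2425 mm².
For a solid circular section, d ≥ √(4A/π) = 55.57 mm.

55.6 mm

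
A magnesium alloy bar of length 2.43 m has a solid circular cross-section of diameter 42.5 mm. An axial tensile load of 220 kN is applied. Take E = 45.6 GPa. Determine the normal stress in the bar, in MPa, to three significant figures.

A = 1419 mm².
σ = N/A = 220000/1419 = 155.1 MPa.

155 MPa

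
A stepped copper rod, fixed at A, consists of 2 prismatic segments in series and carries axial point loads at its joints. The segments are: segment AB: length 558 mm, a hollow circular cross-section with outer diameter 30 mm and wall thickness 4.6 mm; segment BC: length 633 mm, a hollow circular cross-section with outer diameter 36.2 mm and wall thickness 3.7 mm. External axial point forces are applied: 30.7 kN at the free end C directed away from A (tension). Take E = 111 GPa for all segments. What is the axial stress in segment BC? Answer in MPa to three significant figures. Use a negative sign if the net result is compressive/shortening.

81.3 MPa

Internal axial forces (sectioning from the free end, tension +): N_BC = 30.7 kN, N_AB = 30.7 kN.
A_BC = 377.8 mm².
σ_BC = N_BC/A_BC = 30700/377.8 = 81.26 MPa.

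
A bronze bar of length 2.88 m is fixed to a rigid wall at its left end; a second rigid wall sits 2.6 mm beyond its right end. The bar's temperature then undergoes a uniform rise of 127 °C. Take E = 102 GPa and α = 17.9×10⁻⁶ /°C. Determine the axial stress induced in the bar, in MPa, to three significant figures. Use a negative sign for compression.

-140 MPa

Free thermal expansion αLΔT = 17.9e-6 · 2880 · 127 = 6.547 mm.
The walls engage after the gap closes; constrained expansion = 6.547 − 2.6 = 3.947 mm.
The walls impose strain ε = −(3.947)/2880 = -1.3705e-03; σ = Eε = 102000 · -1.3705e-03 = -139.8 MPa.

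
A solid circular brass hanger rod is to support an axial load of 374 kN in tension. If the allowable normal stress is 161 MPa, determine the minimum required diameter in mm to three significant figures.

54.4 mm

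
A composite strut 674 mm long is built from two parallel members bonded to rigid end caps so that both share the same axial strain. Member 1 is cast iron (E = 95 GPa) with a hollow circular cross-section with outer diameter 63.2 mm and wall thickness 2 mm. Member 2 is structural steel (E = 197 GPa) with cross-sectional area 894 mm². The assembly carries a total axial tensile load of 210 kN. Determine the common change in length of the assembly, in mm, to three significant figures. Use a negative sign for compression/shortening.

0.666 mm

A_1 = 384.5 mm².
Equal strain + equilibrium ⇒ each member carries load in proportion to AE: A₁E₁ = 36530000 N, A₂E₂ = 176100000 N, ΣAE = 212600000 N.
δ = PL/ΣAE = 210000·674/212600000 = 0.6656 mm.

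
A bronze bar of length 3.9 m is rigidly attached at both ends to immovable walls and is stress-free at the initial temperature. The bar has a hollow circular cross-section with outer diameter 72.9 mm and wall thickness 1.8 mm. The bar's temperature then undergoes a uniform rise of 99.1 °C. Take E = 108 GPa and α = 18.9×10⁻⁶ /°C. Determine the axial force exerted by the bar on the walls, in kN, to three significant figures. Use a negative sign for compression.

Free thermal expansion αLΔT = 18.9e-6 · 3900 · 99.1 = 7.305 mm.
The walls impose strain ε = −(7.305)/3900 = -1.8730e-03; σ = Eε = 108000 · -1.8730e-03 = -202.3 MPa.
Wall reaction R = σ·A = -202.3·402.1 = -81330 N = -81.33 kN.

-81.3 kN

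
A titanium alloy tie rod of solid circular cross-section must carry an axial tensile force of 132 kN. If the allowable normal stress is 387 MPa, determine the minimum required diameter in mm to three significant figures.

Required area A ≥ P/σ_allow = 132000/387 = 341.1 mm².
For a solid circular section, d ≥ √(4A/π) = 20.84 mm.

20.8 mm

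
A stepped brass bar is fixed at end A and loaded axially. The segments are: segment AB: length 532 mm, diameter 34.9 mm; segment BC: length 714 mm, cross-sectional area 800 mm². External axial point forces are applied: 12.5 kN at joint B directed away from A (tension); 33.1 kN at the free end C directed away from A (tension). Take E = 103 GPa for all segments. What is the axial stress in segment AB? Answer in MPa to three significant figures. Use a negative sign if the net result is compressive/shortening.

47.7 MPa

Internal axial forces (sectioning from the free end, tension +): N_BC = 33.1 kN, N_AB = 45.6 kN.
A_AB = 956.6 mm².
σ_AB = N_AB/A_AB = 45600/956.6 = 47.67 MPa.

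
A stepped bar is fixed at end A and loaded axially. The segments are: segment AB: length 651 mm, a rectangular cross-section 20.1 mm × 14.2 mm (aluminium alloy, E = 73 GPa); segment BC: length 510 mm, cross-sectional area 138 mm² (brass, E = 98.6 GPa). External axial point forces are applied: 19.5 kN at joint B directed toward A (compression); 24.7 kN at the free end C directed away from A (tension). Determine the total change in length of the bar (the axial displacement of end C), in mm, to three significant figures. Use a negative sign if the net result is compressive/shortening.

Internal axial forces (sectioning from the free end, tension +): N_BC = 24.7 kN, N_AB = 5.2 kN.
A_AB = 285.4 mm².
δ_AB = 5200·651/(285.4·73000) = 0.1625 mm
δ_BC = 24700·510/(138·98600) = 0.9258 mm
δ = Σδ_i = 1.088 mm.

1.09 mm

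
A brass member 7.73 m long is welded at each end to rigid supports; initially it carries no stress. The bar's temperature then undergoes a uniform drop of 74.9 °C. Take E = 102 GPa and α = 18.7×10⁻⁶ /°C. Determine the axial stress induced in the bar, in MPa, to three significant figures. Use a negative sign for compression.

143 MPa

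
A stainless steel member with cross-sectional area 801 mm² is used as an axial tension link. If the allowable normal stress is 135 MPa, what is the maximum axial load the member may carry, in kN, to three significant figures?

P_max = σ_allow · A = 135 · 801 = 108100 N = 108.1 kN.

108 kN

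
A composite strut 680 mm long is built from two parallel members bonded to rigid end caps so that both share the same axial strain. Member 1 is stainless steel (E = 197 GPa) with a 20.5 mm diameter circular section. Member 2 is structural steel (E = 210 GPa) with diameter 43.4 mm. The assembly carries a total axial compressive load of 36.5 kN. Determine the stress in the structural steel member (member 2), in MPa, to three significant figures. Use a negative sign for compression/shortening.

-20.4 MPa

A_1 = 330.1 mm².
A_2 = 1479 mm².
Equal strain + equilibrium ⇒ each member carries load in proportion to AE: A₁E₁ = 65020000 N, A₂E₂ = 310700000 N, ΣAE = 375700000 N.
σ₂ = P·E₂/ΣAE = -36500·210000/375700000 = -20.4 MPa.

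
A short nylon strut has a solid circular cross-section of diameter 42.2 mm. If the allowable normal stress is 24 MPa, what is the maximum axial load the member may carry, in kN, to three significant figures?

33.6 kN

A = 1399 mm².
P_max = σ_allow · A = 24 · 1399 = 33570 N = 33.57 kN.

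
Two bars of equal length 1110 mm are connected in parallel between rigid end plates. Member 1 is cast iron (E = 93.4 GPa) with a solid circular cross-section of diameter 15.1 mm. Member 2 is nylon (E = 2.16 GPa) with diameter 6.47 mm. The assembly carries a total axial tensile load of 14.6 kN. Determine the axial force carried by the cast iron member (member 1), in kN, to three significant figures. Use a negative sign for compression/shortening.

14.5 kN

A_1 = 179.1 mm².
A_2 = 32.88 mm².
Equal strain + equilibrium ⇒ each member carries load in proportion to AE: A₁E₁ = 16730000 N, A₂E₂ = 71020 N, ΣAE = 16800000 N.
F₁ = P·A₁E₁/ΣAE = 14600·16730000/16800000 = 14540 N.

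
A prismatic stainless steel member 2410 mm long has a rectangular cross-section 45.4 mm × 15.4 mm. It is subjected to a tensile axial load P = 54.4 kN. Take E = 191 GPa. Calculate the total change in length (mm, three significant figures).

0.982 mm

A = 699.2 mm².
δ_mech = NL/(AE) = 54400·2410/(699.2·191000) = 0.9818 mm.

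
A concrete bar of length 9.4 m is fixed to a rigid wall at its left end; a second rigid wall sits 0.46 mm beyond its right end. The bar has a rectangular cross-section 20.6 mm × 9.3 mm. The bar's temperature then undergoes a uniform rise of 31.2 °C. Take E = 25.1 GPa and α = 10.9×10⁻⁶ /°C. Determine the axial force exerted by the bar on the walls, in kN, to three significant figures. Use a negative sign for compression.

-1.40 kN

Free thermal expansion αLΔT = 10.9e-6 · 9400 · 31.2 = 3.197 mm.
The walls engage after the gap closes; constrained expansion = 3.197 − 0.46 = 2.737 mm.
The walls impose strain ε = −(2.737)/9400 = -2.9114e-04; σ = Eε = 25100 · -2.9114e-04 = -7.308 MPa.
Wall reaction R = σ·A = -7.308·191.6 = -1400 N = -1.4 kN.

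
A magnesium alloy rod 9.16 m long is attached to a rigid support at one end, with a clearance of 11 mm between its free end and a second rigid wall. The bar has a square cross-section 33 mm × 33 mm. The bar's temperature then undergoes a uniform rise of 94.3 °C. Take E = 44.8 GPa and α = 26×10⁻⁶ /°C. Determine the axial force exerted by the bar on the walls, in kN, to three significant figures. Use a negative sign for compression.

-61.0 kN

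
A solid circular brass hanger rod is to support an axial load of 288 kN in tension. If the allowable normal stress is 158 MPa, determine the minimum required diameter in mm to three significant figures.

48.2 mm

Required area A ≥ P/σ_allow = 288000/158 = 1823 mm².
For a solid circular section, d ≥ √(4A/π) = 48.18 mm.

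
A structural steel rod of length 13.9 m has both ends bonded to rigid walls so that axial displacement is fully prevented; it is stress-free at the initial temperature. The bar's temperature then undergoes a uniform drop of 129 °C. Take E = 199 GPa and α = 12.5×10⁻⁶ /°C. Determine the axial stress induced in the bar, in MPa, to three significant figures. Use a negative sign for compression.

321 MPa

Free thermal expansion αLΔT = 12.5e-6 · 13900 · -129 = -22.41 mm.
The walls impose strain ε = −(-22.41)/13900 = 1.6125e-03; σ = Eε = 199000 · 1.6125e-03 = 320.9 MPa.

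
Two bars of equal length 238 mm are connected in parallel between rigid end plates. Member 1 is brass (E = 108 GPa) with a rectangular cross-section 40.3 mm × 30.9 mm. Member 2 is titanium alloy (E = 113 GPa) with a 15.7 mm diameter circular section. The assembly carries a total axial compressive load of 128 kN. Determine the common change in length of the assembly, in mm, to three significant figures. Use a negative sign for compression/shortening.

-0.195 mm

A_1 = 1245 mm².
A_2 = 193.6 mm².
Equal strain + equilibrium ⇒ each member carries load in proportion to AE: A₁E₁ = 134500000 N, A₂E₂ = 21880000 N, ΣAE = 156400000 N.
δ = PL/ΣAE = -128000·238/156400000 = -0.1948 mm.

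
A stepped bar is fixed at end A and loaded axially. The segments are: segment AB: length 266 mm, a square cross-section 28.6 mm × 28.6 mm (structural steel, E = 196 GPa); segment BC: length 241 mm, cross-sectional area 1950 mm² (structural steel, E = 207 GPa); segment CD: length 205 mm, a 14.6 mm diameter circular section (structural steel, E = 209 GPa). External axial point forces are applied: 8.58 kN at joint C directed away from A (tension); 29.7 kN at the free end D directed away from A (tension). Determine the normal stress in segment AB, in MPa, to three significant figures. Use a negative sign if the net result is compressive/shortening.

46.8 MPa

Internal axial forces (sectioning from the free end, tension +): N_CD = 29.7 kN, N_BC = 38.28 kN, N_AB = 38.28 kN.
A_AB = 818 mm².
σ_AB = N_AB/A_AB = 38280/818 = 46.8 MPa.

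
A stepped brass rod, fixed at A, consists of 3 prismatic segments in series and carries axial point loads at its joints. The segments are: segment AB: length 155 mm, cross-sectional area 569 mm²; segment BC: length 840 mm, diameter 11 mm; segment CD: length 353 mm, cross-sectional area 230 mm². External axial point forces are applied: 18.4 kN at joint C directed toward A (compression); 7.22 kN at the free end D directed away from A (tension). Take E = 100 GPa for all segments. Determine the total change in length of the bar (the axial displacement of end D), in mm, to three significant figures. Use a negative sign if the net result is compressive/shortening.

-0.908 mm

Internal axial forces (sectioning from the free end, tension +): N_CD = 7.22 kN, N_BC = -11.18 kN, N_AB = -11.18 kN.
A_BC = 95.03 mm².
δ_AB = -11180·155/(569·100000) = -0.03046 mm
δ_BC = -11180·840/(95.03·100000) = -0.9882 mm
δ_CD = 7220·353/(230·100000) = 0.1108 mm
δ = Σδ_i = -0.9078 mm.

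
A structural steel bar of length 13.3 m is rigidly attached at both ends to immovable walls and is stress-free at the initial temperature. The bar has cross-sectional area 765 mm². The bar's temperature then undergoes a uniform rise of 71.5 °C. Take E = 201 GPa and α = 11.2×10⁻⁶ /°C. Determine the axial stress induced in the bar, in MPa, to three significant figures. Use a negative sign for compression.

Free thermal expansion αLΔT = 11.2e-6 · 13300 · 71.5 = 10.65 mm.
The walls impose strain ε = −(10.65)/13300 = -8.0080e-04; σ = Eε = 201000 · -8.0080e-04 = -161 MPa.

-161 MPa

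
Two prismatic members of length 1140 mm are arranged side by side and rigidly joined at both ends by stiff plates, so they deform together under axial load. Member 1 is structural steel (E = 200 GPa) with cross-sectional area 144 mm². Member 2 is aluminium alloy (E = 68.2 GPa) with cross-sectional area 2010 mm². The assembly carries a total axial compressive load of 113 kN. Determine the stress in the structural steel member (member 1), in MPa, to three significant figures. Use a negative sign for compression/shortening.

-136 MPa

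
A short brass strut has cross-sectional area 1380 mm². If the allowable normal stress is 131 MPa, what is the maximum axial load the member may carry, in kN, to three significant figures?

P_max = σ_allow · A = 131 · 1380 = 180800 N = 180.8 kN.

181 kN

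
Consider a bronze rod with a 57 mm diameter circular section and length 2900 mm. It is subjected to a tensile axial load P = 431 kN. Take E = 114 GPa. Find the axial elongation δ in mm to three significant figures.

A = 2552 mm².
δ_mech = NL/(AE) = 431000·2900/(2552·114000) = 4.297 mm.

4.30 mm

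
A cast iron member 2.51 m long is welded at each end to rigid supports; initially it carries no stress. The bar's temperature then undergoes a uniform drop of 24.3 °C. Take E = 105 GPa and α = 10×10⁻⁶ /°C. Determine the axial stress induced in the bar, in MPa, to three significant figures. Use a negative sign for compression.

25.5 MPa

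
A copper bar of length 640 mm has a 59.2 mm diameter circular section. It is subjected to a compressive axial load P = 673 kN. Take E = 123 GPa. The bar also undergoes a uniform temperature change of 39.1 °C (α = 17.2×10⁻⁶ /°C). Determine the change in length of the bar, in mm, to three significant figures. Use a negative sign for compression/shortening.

-0.842 mm

A = 2753 mm².
δ_mech = NL/(AE) = -673000·640/(2753·123000) = -1.272 mm.
δ_thermal = αLΔT = 17.2e-6·640·39.1 = 0.4304 mm.
δ = δ_mech + δ_thermal = -0.8418 mm.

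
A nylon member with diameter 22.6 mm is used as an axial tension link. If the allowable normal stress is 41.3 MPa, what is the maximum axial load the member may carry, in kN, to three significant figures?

16.6 kN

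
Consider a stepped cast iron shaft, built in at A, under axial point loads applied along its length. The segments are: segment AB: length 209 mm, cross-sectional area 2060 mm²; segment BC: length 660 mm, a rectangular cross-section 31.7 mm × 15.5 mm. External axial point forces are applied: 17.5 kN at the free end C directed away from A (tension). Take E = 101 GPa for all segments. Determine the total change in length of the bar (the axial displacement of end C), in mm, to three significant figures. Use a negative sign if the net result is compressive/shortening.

0.250 mm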